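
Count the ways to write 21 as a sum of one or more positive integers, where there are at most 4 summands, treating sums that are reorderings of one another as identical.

120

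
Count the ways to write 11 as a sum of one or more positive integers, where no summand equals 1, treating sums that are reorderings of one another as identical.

14

Listing the qualifying partitions of 11:
11
2, 9
3, 8
4, 7
2, 2, 7
5, 6
2, 3, 6
2, 4, 5
3, 3, 5
2, 2, 2, 5
3, 4, 4
2, 2, 3, 4
2, 3, 3, 3
2, 2, 2, 2, 3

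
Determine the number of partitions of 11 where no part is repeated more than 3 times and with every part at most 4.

13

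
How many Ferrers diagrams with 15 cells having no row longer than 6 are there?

Direct enumeration gives 110 partitions.

110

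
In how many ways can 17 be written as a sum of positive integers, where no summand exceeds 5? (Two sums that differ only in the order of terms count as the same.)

Direct enumeration gives 119 partitions.

119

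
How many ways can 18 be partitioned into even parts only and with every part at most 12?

26

There are too many to list fully; the first 12 (by largest part) are:
12 + 6
12 + 4 + 2
12 + 2 + 2 + 2
10 + 8
10 + 6 + 2
10 + 4 + 4
10 + 4 + 2 + 2
10 + 2 + 2 + 2 + 2
8 + 8 + 2
8 + 6 + 4
8 + 6 + 2 + 2
8 + 4 + 4 + 2
…and 14 more, for 26 total.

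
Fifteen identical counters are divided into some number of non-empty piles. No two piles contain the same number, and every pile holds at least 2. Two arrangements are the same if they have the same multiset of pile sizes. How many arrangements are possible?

15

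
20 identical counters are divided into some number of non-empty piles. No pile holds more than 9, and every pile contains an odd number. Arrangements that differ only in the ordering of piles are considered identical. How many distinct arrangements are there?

There are too many to list fully; the first 12 (by largest part) are:
1, 1, 9, 9
1, 3, 7, 9
1, 1, 1, 1, 7, 9
1, 5, 5, 9
3, 3, 5, 9
1, 1, 1, 3, 5, 9
1, 1, 1, 1, 1, 1, 5, 9
1, 1, 3, 3, 3, 9
1, 1, 1, 1, 1, 3, 3, 9
1, 1, 1, 1, 1, 1, 1, 1, 3, 9
1, 1, 1, 1, 1, 1, 1, 1, 1, 1, 1, 9
1, 5, 7, 7
…and 33 more, for 45 total.

45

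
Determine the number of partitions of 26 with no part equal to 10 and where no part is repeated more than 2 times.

A full systematic count gives 528.

528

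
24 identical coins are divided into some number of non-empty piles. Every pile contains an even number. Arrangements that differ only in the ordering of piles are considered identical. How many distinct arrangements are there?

77

Direct enumeration gives 77 partitions.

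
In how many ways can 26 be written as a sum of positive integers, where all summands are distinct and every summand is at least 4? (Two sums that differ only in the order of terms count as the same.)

31

There are too many to list fully; the first 12 (by largest part) are:
26
4+22
5+21
6+20
7+19
8+18
9+17
4+5+17
10+16
4+6+16
11+15
4+7+15
…and 19 more, for 31 total.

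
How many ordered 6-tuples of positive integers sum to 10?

126

By stars and bars with positive parts, the count is C(9,5) = 126.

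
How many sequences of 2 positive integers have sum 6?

5

Place 1 bars in the 5 internal gaps of a row of 6 dots: C(5,1) = 5.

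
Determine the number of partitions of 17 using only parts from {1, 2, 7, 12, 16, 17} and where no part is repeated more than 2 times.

4

Enumerating:
17
16,1
12,2,2,1
7,7,2,1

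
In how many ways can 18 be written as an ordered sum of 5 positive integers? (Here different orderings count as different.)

A composition of 18 into 5 positive parts is chosen by placing 4 dividers among the 17 gaps between 18 units: C(17,4) = 2380.

2380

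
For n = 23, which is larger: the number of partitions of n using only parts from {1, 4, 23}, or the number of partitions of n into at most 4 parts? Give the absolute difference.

143

Partitions of 23 using only parts from {1, 4, 23}: 7.
Partitions of 23 into at most 4 parts: 150.
|7 − 150| = 143.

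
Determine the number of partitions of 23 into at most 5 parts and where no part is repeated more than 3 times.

Direct enumeration gives 286 partitions.

286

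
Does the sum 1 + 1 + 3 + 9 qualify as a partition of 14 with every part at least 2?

No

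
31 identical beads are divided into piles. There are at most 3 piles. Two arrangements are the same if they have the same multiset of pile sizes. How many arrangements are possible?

96

Counting exhaustively, 96 partitions satisfy the conditions.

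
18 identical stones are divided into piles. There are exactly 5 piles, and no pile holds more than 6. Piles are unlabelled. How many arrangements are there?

20

The partitions of 18 that satisfy the conditions:
1,1,4,6,6
1,2,3,6,6
2,2,2,6,6
1,1,5,5,6
1,2,4,5,6
1,3,3,5,6
2,2,3,5,6
1,3,4,4,6
2,2,4,4,6
2,3,3,4,6
3,3,3,3,6
1,2,5,5,5
1,3,4,5,5
2,2,4,5,5
2,3,3,5,5
1,4,4,4,5
2,3,4,4,5
3,3,3,4,5
2,4,4,4,4
3,3,4,4,4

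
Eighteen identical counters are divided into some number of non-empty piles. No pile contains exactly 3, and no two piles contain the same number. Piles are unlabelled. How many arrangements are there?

29

A partial list (first 12 by largest part):
18
17,1
16,2
15,2,1
14,4
13,5
13,4,1
12,6
12,5,1
12,4,2
11,7
11,6,1
…and 17 more, for 29 total.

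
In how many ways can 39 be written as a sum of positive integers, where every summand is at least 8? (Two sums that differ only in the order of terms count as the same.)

51

There are too many to list fully; the first 12 (by largest part) are:
39
31+8
30+9
29+10
28+11
27+12
26+13
25+14
24+15
23+16
23+8+8
22+17
…and 39 more, for 51 total.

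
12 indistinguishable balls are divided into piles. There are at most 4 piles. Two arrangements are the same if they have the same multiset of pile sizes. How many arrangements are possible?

34

There are too many to list fully; the first 12 (by largest part) are:
12
11, 1
10, 2
10, 1, 1
9, 3
9, 2, 1
9, 1, 1, 1
8, 4
8, 3, 1
8, 2, 2
8, 2, 1, 1
7, 5
…and 22 more, for 34 total.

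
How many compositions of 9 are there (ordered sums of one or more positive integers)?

256

There are 8 gaps and each independently is a cut or not, giving 2^8 = 256.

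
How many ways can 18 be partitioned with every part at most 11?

355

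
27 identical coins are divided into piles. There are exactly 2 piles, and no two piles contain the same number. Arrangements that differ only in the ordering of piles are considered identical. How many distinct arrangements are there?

13

They are:
1, 26
2, 25
3, 24
4, 23
5, 22
6, 21
7, 20
8, 19
9, 18
10, 17
11, 16
12, 15
13, 14
Counting gives 13.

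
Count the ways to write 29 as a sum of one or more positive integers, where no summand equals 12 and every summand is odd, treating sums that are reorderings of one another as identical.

A full systematic count gives 256.

256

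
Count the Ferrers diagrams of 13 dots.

101

Enumerating by decreasing first part gives 101 partitions in all.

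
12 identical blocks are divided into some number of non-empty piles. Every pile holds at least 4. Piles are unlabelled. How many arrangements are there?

5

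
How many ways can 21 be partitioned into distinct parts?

Systematic enumeration (by largest part, then next-largest, …) yields 76.

76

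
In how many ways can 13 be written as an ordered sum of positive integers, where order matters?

4096

There are 12 gaps and each independently is a cut or not, giving 2^12 = 4096.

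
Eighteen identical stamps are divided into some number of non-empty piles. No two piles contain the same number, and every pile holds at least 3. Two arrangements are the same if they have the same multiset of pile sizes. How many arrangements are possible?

15

Enumerating:
18
15,3
14,4
13,5
12,6
11,7
11,4,3
10,8
10,5,3
9,6,3
9,5,4
8,7,3
8,6,4
7,6,5
6,5,4,3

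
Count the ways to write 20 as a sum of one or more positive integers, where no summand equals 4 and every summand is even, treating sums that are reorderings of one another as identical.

The partitions of 20 that satisfy the conditions:
20
18, 2
16, 2, 2
14, 6
14, 2, 2, 2
12, 8
12, 6, 2
12, 2, 2, 2, 2
10, 10
10, 8, 2
10, 6, 2, 2
10, 2, 2, 2, 2, 2
8, 8, 2, 2
8, 6, 6
8, 6, 2, 2, 2
8, 2, 2, 2, 2, 2, 2
6, 6, 6, 2
6, 6, 2, 2, 2, 2
6, 2, 2, 2, 2, 2, 2, 2
2, 2, 2, 2, 2, 2, 2, 2, 2, 2
That's 20 in total.

20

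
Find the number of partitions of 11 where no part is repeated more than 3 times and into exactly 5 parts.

8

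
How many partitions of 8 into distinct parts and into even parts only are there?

2

The partitions of 8 that satisfy the conditions:
8
2 + 6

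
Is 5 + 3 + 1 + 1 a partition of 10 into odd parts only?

The parts sum to 10, and the condition 'every summand is odd' holds.

Yes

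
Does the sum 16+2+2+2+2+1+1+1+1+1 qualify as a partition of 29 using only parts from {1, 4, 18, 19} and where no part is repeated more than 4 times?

No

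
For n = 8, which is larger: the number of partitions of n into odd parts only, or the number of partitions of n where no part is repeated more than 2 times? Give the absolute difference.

7

Partitions of 8 into odd parts only: 6.
Partitions of 8 where no part is repeated more than 2 times: 13.
|6 − 13| = 7.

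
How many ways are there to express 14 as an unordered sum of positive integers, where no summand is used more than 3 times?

There are 82 such partitions.

82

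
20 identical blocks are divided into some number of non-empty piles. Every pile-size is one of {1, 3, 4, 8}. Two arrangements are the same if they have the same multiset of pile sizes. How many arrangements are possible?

There are too many to list fully; the first 12 (by largest part) are:
8 + 8 + 4
8 + 8 + 3 + 1
8 + 8 + 1 + 1 + 1 + 1
8 + 4 + 4 + 4
8 + 4 + 4 + 3 + 1
8 + 4 + 4 + 1 + 1 + 1 + 1
8 + 4 + 3 + 3 + 1 + 1
8 + 4 + 3 + 1 + 1 + 1 + 1 + 1
8 + 4 + 1 + 1 + 1 + 1 + 1 + 1 + 1 + 1
8 + 3 + 3 + 3 + 3
8 + 3 + 3 + 3 + 1 + 1 + 1
8 + 3 + 3 + 1 + 1 + 1 + 1 + 1 + 1
…and 26 more, for 38 total.

38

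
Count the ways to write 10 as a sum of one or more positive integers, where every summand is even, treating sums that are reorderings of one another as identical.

7

Listing the qualifying partitions of 10:
10
2,8
4,6
2,2,6
2,4,4
2,2,2,4
2,2,2,2,2
Counting gives 7.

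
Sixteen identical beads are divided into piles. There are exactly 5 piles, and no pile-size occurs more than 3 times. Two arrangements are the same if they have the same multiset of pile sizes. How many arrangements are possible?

A partial list (first 12 by largest part):
11,2,1,1,1
10,3,1,1,1
10,2,2,1,1
9,4,1,1,1
9,3,2,1,1
9,2,2,2,1
8,5,1,1,1
8,4,2,1,1
8,3,3,1,1
8,3,2,2,1
7,6,1,1,1
7,5,2,1,1
…and 22 more, for 34 total.

34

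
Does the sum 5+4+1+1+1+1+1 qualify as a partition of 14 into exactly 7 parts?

Yes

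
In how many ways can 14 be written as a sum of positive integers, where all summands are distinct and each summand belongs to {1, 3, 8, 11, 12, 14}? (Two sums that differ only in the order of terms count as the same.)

2

They are:
14
11+3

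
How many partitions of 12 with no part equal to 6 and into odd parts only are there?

15

They are:
11, 1
9, 3
9, 1, 1, 1
7, 5
7, 3, 1, 1
7, 1, 1, 1, 1, 1
5, 5, 1, 1
5, 3, 3, 1
5, 3, 1, 1, 1, 1
5, 1, 1, 1, 1, 1, 1, 1
3, 3, 3, 3
3, 3, 3, 1, 1, 1
3, 3, 1, 1, 1, 1, 1, 1
3, 1, 1, 1, 1, 1, 1, 1, 1, 1
1, 1, 1, 1, 1, 1, 1, 1, 1, 1, 1, 1
That's 15 in total.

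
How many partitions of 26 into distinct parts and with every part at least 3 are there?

51

A partial list (first 12 by largest part):
26
3, 23
4, 22
5, 21
6, 20
7, 19
3, 4, 19
8, 18
3, 5, 18
9, 17
3, 6, 17
4, 5, 17
…and 39 more, for 51 total.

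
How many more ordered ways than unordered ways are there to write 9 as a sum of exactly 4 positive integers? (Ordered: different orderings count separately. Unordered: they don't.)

Compositions: C(8,3) = 56.
Partitions of 9 into exactly 4 parts: 6.
Difference: 56 − 6 = 50.

50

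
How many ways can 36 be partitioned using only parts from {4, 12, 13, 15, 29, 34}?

5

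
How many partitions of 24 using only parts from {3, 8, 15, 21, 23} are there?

4

Listing the qualifying partitions of 24:
21, 3
15, 3, 3, 3
8, 8, 8
3, 3, 3, 3, 3, 3, 3, 3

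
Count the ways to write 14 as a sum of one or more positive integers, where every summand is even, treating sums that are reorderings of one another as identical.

The partitions of 14 that satisfy the conditions:
14
12,2
10,4
10,2,2
8,6
8,4,2
8,2,2,2
6,6,2
6,4,4
6,4,2,2
6,2,2,2,2
4,4,4,2
4,4,2,2,2
4,2,2,2,2,2
2,2,2,2,2,2,2
Counting gives 15.

15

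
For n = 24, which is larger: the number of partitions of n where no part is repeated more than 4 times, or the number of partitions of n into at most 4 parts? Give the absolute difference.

781

Partitions of 24 where no part is repeated more than 4 times: 950.
Partitions of 24 into at most 4 parts: 169.
|950 − 169| = 781.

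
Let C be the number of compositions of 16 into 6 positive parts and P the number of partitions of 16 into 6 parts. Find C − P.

2968

Ordered (compositions into 6 parts): C(15,5) = 3003.
Unordered (partitions into 6 parts): 35.
Difference: 3003 − 35 = 2968.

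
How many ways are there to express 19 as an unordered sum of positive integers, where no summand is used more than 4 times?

325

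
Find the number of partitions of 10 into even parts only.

They are:
10
8, 2
6, 4
6, 2, 2
4, 4, 2
4, 2, 2, 2
2, 2, 2, 2, 2

7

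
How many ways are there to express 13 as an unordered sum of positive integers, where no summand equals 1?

24

Enumerating:
13
11+2
10+3
9+4
9+2+2
8+5
8+3+2
7+6
7+4+2
7+3+3
7+2+2+2
6+5+2
6+4+3
6+3+2+2
5+5+3
5+4+4
5+4+2+2
5+3+3+2
5+2+2+2+2
4+4+3+2
4+3+3+3
4+3+2+2+2
3+3+3+2+2
3+2+2+2+2+2
That's 24 in total.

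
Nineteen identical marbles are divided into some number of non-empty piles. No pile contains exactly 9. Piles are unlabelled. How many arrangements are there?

448

Enumerating by decreasing first part gives 448 partitions in all.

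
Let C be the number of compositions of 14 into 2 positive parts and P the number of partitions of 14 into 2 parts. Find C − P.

Compositions: C(13,1) = 13.
Unordered (partitions into 2 parts): 7.
Difference: 13 − 7 = 6.

6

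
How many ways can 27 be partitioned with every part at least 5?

42

There are too many to list fully; the first 12 (by largest part) are:
27
22, 5
21, 6
20, 7
19, 8
18, 9
17, 10
17, 5, 5
16, 11
16, 6, 5
15, 12
15, 7, 5
…and 30 more, for 42 total.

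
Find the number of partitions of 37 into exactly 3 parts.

Enumerating by decreasing first part gives 114 partitions in all.

114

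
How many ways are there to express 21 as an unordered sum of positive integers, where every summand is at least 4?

A partial list (first 12 by largest part):
21
4,17
5,16
6,15
7,14
8,13
4,4,13
9,12
4,5,12
10,11
4,6,11
5,5,11
…and 15 more, for 27 total.

27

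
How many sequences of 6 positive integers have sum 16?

3003

Equivalently, choose which 5 of the 15 gaps become plus signs: C(15,5) = 3003.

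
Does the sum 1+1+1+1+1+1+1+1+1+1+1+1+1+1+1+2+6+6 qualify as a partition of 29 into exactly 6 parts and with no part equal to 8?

The parts sum to 29, and the condition 'there are exactly 6 summands' is violated.

No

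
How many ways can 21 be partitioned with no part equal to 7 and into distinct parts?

58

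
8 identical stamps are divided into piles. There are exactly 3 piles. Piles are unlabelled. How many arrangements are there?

5

They are:
6, 1, 1
5, 2, 1
4, 3, 1
4, 2, 2
3, 3, 2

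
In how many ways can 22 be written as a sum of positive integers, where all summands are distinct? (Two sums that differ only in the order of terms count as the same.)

Counting exhaustively, 89 partitions satisfy the conditions.

89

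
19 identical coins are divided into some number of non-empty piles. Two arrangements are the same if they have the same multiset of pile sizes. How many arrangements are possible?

490

Systematic enumeration (by largest part, then next-largest, …) yields 490.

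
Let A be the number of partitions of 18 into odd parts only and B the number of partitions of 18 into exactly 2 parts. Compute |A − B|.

37

Partitions of 18 into odd parts only: 46.
Partitions of 18 into exactly 2 parts: 9.
|46 − 9| = 37.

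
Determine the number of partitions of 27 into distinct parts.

There are 192 such partitions.

192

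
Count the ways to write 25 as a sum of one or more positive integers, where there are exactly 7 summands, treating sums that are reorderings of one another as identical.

Systematic enumeration (by largest part, then next-largest, …) yields 248.

248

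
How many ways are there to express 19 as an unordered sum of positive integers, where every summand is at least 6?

They are:
19
6 + 13
7 + 12
8 + 11
9 + 10
6 + 6 + 7

6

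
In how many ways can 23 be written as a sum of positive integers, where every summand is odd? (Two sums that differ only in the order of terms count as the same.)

104

Enumerating by decreasing first part gives 104 partitions in all.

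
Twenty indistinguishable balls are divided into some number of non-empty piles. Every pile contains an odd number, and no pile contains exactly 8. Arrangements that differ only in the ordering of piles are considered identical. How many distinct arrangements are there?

64

A partial list (first 12 by largest part):
19+1
17+3
17+1+1+1
15+5
15+3+1+1
15+1+1+1+1+1
13+7
13+5+1+1
13+3+3+1
13+3+1+1+1+1
13+1+1+1+1+1+1+1
11+9
…and 52 more, for 64 total.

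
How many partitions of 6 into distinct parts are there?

4

The partitions of 6 that satisfy the conditions:
6
5, 1
4, 2
3, 2, 1
That's 4 in total.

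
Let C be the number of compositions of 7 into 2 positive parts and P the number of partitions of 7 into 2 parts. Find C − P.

Compositions: C(6,1) = 6.
Unordered (partitions into 2 parts): 3.
Difference: 6 − 3 = 3.

3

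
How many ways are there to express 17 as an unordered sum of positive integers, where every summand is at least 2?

There are too many to list fully; the first 12 (by largest part) are:
17
15, 2
14, 3
13, 4
13, 2, 2
12, 5
12, 3, 2
11, 6
11, 4, 2
11, 3, 3
11, 2, 2, 2
10, 7
…and 54 more, for 66 total.

66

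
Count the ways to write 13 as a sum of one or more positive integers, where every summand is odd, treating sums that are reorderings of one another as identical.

18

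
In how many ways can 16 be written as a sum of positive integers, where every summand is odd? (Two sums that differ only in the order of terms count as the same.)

32

There are too many to list fully; the first 12 (by largest part) are:
1, 15
3, 13
1, 1, 1, 13
5, 11
1, 1, 3, 11
1, 1, 1, 1, 1, 11
7, 9
1, 1, 5, 9
1, 3, 3, 9
1, 1, 1, 1, 3, 9
1, 1, 1, 1, 1, 1, 1, 9
1, 1, 7, 7
…and 20 more, for 32 total.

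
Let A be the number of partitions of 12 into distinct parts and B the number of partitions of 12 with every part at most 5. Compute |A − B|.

32

Partitions of 12 into distinct parts: 15.
Partitions of 12 with every part at most 5: 47.
|15 − 47| = 32.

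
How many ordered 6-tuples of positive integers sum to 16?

3003

Place 5 bars in the 15 internal gaps of a row of 16 dots: C(15,5) = 3003.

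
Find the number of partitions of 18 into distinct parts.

There are too many to list fully; the first 12 (by largest part) are:
18
17+1
16+2
15+3
15+2+1
14+4
14+3+1
13+5
13+4+1
13+3+2
12+6
12+5+1
…and 34 more, for 46 total.

46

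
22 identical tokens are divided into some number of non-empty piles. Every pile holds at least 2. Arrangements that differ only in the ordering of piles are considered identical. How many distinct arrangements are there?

Enumerating by decreasing first part gives 210 partitions in all.

210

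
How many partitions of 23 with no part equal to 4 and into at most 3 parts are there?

There are too many to list fully; the first 12 (by largest part) are:
23
22 + 1
21 + 2
21 + 1 + 1
20 + 3
20 + 2 + 1
19 + 3 + 1
19 + 2 + 2
18 + 5
18 + 3 + 2
17 + 6
17 + 5 + 1
…and 34 more, for 46 total.

46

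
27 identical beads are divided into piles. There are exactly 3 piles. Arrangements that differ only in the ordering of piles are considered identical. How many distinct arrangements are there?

61

A partial list (first 12 by largest part):
25,1,1
24,2,1
23,3,1
23,2,2
22,4,1
22,3,2
21,5,1
21,4,2
21,3,3
20,6,1
20,5,2
20,4,3
…and 49 more, for 61 total.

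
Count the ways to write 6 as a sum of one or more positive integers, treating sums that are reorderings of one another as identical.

Enumerating:
6
5+1
4+2
4+1+1
3+3
3+2+1
3+1+1+1
2+2+2
2+2+1+1
2+1+1+1+1
1+1+1+1+1+1
Counting gives 11.

11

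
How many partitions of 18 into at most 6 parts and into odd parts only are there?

27

A partial list (first 12 by largest part):
17 + 1
15 + 3
15 + 1 + 1 + 1
13 + 5
13 + 3 + 1 + 1
13 + 1 + 1 + 1 + 1 + 1
11 + 7
11 + 5 + 1 + 1
11 + 3 + 3 + 1
11 + 3 + 1 + 1 + 1 + 1
9 + 9
9 + 7 + 1 + 1
…and 15 more, for 27 total.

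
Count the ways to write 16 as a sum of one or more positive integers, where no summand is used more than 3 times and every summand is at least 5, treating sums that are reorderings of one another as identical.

6

Listing the qualifying partitions of 16:
16
11, 5
10, 6
9, 7
8, 8
6, 5, 5
That's 6 in total.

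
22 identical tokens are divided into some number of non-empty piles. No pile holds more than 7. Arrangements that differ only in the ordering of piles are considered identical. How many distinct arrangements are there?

522

There are 522 such partitions.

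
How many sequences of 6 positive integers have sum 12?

462

By stars and bars with positive parts, the count is C(11,5) = 462.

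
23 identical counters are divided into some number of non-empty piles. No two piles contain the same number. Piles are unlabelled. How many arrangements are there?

104

Enumerating by decreasing first part gives 104 partitions in all.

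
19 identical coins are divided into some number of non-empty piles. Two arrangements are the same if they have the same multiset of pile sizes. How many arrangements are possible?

490

Systematic enumeration (by largest part, then next-largest, …) yields 490.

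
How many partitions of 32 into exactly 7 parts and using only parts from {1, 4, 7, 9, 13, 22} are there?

Enumerating:
1 + 1 + 1 + 4 + 7 + 9 + 9
1 + 1 + 4 + 4 + 4 + 9 + 9
That's 2 in total.

2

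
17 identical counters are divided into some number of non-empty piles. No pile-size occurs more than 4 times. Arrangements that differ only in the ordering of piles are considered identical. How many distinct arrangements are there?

There are 205 such partitions.

205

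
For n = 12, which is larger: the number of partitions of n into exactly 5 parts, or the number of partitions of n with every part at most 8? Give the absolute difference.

Partitions of 12 into exactly 5 parts: 13.
Partitions of 12 with every part at most 8: 70.
|13 − 70| = 57.

57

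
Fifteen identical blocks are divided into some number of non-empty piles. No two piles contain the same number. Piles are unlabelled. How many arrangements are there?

27

There are too many to list fully; the first 12 (by largest part) are:
15
1 + 14
2 + 13
3 + 12
1 + 2 + 12
4 + 11
1 + 3 + 11
5 + 10
1 + 4 + 10
2 + 3 + 10
6 + 9
1 + 5 + 9
…and 15 more, for 27 total.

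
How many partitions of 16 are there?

There are 231 such partitions.

231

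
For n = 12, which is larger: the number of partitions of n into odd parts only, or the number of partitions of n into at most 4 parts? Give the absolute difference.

Partitions of 12 into odd parts only: 15.
Partitions of 12 into at most 4 parts: 34.
|15 − 34| = 19.

19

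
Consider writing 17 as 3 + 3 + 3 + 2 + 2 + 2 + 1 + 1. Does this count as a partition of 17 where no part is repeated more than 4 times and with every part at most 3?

Yes

The parts sum to 17, and the condition 'no summand is used more than 4 times' holds; the condition 'no summand exceeds 3' holds.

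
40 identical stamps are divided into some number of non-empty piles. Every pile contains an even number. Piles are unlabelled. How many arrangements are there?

627

There are 627 such partitions.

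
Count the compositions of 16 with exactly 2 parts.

15

Equivalently, choose which 1 of the 15 gaps become plus signs: C(15,1) = 15.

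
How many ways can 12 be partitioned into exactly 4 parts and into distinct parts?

2

The partitions of 12 that satisfy the conditions:
6 + 3 + 2 + 1
5 + 4 + 2 + 1
That's 2 in total.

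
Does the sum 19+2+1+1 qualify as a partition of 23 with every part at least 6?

The parts sum to 23, and the condition 'every summand is at least 6' is violated.

No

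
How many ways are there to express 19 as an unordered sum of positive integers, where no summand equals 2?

193

Enumerating by decreasing first part gives 193 partitions in all.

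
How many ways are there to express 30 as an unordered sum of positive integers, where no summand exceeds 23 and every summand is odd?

290

Enumerating by decreasing first part gives 290 partitions in all.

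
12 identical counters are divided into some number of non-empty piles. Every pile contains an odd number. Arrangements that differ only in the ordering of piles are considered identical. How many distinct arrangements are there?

The partitions of 12 that satisfy the conditions:
11 + 1
9 + 3
9 + 1 + 1 + 1
7 + 5
7 + 3 + 1 + 1
7 + 1 + 1 + 1 + 1 + 1
5 + 5 + 1 + 1
5 + 3 + 3 + 1
5 + 3 + 1 + 1 + 1 + 1
5 + 1 + 1 + 1 + 1 + 1 + 1 + 1
3 + 3 + 3 + 3
3 + 3 + 3 + 1 + 1 + 1
3 + 3 + 1 + 1 + 1 + 1 + 1 + 1
3 + 1 + 1 + 1 + 1 + 1 + 1 + 1 + 1 + 1
1 + 1 + 1 + 1 + 1 + 1 + 1 + 1 + 1 + 1 + 1 + 1
That's 15 in total.

15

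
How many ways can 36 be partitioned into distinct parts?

668

A full systematic count gives 668.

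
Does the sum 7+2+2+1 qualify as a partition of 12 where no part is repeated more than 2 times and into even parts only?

The parts sum to 12, and the condition 'every summand is even' is violated.

No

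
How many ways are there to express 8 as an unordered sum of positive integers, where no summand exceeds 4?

The partitions of 8 that satisfy the conditions:
4,4
4,3,1
4,2,2
4,2,1,1
4,1,1,1,1
3,3,2
3,3,1,1
3,2,2,1
3,2,1,1,1
3,1,1,1,1,1
2,2,2,2
2,2,2,1,1
2,2,1,1,1,1
2,1,1,1,1,1,1
1,1,1,1,1,1,1,1

15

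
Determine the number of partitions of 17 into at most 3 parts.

33

There are too many to list fully; the first 12 (by largest part) are:
17
16,1
15,2
15,1,1
14,3
14,2,1
13,4
13,3,1
13,2,2
12,5
12,4,1
12,3,2
…and 21 more, for 33 total.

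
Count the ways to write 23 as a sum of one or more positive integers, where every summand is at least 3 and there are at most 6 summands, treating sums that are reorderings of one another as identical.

86

Systematic enumeration (by largest part, then next-largest, …) yields 86.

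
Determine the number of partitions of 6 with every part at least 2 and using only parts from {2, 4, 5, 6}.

They are:
6
4 + 2
2 + 2 + 2
Counting gives 3.

3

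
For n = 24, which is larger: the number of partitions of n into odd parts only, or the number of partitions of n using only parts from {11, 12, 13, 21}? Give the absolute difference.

Partitions of 24 into odd parts only: 122.
Partitions of 24 using only parts from {11, 12, 13, 21}: 2.
|122 − 2| = 120.

120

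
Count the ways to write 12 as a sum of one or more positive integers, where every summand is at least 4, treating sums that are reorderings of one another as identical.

The partitions of 12 that satisfy the conditions:
12
8,4
7,5
6,6
4,4,4

5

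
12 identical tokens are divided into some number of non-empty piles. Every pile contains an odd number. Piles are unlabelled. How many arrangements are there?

15

Listing the qualifying partitions of 12:
11,1
9,3
9,1,1,1
7,5
7,3,1,1
7,1,1,1,1,1
5,5,1,1
5,3,3,1
5,3,1,1,1,1
5,1,1,1,1,1,1,1
3,3,3,3
3,3,3,1,1,1
3,3,1,1,1,1,1,1
3,1,1,1,1,1,1,1,1,1
1,1,1,1,1,1,1,1,1,1,1,1
Counting gives 15.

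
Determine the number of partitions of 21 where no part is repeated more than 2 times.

Counting exhaustively, 243 partitions satisfy the conditions.

243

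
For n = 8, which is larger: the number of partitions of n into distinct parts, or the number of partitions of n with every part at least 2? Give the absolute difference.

1

Partitions of 8 into distinct parts: 6.
Partitions of 8 with every part at least 2: 7.
|6 − 7| = 1.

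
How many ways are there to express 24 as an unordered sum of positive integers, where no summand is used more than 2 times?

431

Counting exhaustively, 431 partitions satisfy the conditions.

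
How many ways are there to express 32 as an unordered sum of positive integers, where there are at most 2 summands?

Enumerating:
32
31 + 1
30 + 2
29 + 3
28 + 4
27 + 5
26 + 6
25 + 7
24 + 8
23 + 9
22 + 10
21 + 11
20 + 12
19 + 13
18 + 14
17 + 15
16 + 16
That's 17 in total.

17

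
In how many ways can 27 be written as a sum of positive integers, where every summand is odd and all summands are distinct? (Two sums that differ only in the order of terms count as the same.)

14

The partitions of 27 that satisfy the conditions:
27
23,3,1
21,5,1
19,7,1
19,5,3
17,9,1
17,7,3
15,11,1
15,9,3
15,7,5
13,11,3
13,9,5
11,9,7
11,7,5,3,1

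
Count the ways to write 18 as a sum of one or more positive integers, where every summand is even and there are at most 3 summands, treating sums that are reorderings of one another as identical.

Listing the qualifying partitions of 18:
18
2, 16
4, 14
2, 2, 14
6, 12
2, 4, 12
8, 10
2, 6, 10
4, 4, 10
2, 8, 8
4, 6, 8
6, 6, 6
That's 12 in total.

12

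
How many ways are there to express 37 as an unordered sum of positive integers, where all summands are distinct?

760

Enumerating by decreasing first part gives 760 partitions in all.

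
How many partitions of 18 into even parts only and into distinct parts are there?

8

Listing the qualifying partitions of 18:
18
2+16
4+14
6+12
2+4+12
8+10
2+6+10
4+6+8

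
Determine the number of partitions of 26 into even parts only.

Enumerating by decreasing first part gives 101 partitions in all.

101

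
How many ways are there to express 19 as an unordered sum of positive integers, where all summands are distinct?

54

A partial list (first 12 by largest part):
19
18, 1
17, 2
16, 3
16, 2, 1
15, 4
15, 3, 1
14, 5
14, 4, 1
14, 3, 2
13, 6
13, 5, 1
…and 42 more, for 54 total.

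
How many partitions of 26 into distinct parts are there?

165

A full systematic count gives 165.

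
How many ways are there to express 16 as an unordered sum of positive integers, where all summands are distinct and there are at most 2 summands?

Enumerating:
16
1+15
2+14
3+13
4+12
5+11
6+10
7+9
That's 8 in total.

8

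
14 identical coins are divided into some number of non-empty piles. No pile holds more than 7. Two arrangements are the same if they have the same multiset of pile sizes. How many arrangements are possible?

105

There are 105 such partitions.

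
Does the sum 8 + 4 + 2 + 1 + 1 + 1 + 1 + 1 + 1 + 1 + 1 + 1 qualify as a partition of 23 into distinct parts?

No

The parts sum to 23, and the condition 'all summands are distinct' is violated.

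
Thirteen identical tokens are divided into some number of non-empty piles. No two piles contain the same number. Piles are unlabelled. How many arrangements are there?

18

The partitions of 13 that satisfy the conditions:
13
12,1
11,2
10,3
10,2,1
9,4
9,3,1
8,5
8,4,1
8,3,2
7,6
7,5,1
7,4,2
7,3,2,1
6,5,2
6,4,3
6,4,2,1
5,4,3,1
Counting gives 18.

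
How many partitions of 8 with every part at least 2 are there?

They are:
8
6 + 2
5 + 3
4 + 4
4 + 2 + 2
3 + 3 + 2
2 + 2 + 2 + 2
Counting gives 7.

7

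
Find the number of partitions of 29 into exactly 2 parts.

14

The partitions of 29 that satisfy the conditions:
28,1
27,2
26,3
25,4
24,5
23,6
22,7
21,8
20,9
19,10
18,11
17,12
16,13
15,14
Counting gives 14.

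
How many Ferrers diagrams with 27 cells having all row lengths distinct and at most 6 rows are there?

There are 192 such partitions.

192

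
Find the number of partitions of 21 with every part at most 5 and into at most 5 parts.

They are:
5 + 5 + 5 + 5 + 1
5 + 5 + 5 + 4 + 2
5 + 5 + 5 + 3 + 3
5 + 5 + 4 + 4 + 3
5 + 4 + 4 + 4 + 4
That's 5 in total.

5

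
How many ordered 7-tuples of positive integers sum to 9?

28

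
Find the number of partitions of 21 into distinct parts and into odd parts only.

8

Listing the qualifying partitions of 21:
21
17,3,1
15,5,1
13,7,1
13,5,3
11,9,1
11,7,3
9,7,5
Counting gives 8.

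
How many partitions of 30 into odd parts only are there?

296

Enumerating by decreasing first part gives 296 partitions in all.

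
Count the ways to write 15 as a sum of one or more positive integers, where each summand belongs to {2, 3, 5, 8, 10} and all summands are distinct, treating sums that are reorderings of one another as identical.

3

They are:
10+5
10+3+2
8+5+2
Counting gives 3.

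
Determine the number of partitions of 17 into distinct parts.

38

There are too many to list fully; the first 12 (by largest part) are:
17
1 + 16
2 + 15
3 + 14
1 + 2 + 14
4 + 13
1 + 3 + 13
5 + 12
1 + 4 + 12
2 + 3 + 12
6 + 11
1 + 5 + 11
…and 26 more, for 38 total.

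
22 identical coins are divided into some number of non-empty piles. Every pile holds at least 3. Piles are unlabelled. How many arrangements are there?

73

Counting exhaustively, 73 partitions satisfy the conditions.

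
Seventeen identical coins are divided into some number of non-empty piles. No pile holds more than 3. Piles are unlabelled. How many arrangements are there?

A partial list (first 12 by largest part):
3+3+3+3+3+2
3+3+3+3+3+1+1
3+3+3+3+2+2+1
3+3+3+3+2+1+1+1
3+3+3+3+1+1+1+1+1
3+3+3+2+2+2+2
3+3+3+2+2+2+1+1
3+3+3+2+2+1+1+1+1
3+3+3+2+1+1+1+1+1+1
3+3+3+1+1+1+1+1+1+1+1
3+3+2+2+2+2+2+1
3+3+2+2+2+2+1+1+1
…and 21 more, for 33 total.

33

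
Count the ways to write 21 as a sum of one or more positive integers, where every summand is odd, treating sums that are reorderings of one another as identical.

76

Enumerating by decreasing first part gives 76 partitions in all.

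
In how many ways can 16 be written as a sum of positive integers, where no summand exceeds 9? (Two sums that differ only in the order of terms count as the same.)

201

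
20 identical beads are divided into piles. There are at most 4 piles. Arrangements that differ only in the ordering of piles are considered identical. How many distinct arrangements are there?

108

Systematic enumeration (by largest part, then next-largest, …) yields 108.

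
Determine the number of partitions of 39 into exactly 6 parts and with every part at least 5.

26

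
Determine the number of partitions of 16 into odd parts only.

A partial list (first 12 by largest part):
1,15
3,13
1,1,1,13
5,11
1,1,3,11
1,1,1,1,1,11
7,9
1,1,5,9
1,3,3,9
1,1,1,1,3,9
1,1,1,1,1,1,1,9
1,1,7,7
…and 20 more, for 32 total.

32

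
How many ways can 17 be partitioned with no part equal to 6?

241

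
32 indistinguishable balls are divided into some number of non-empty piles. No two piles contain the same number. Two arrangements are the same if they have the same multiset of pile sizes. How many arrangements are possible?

Systematic enumeration (by largest part, then next-largest, …) yields 390.

390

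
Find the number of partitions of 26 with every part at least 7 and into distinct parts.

9

Enumerating:
26
19 + 7
18 + 8
17 + 9
16 + 10
15 + 11
14 + 12
11 + 8 + 7
10 + 9 + 7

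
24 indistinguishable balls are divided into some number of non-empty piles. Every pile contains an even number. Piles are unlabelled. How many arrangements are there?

77

Systematic enumeration (by largest part, then next-largest, …) yields 77.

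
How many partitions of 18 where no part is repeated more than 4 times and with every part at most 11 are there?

234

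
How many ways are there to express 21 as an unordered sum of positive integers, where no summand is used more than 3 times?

395

Counting exhaustively, 395 partitions satisfy the conditions.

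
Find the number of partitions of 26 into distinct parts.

165

There are 165 such partitions.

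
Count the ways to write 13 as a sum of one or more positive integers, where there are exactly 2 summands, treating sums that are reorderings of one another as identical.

Listing the qualifying partitions of 13:
12+1
11+2
10+3
9+4
8+5
7+6
That's 6 in total.

6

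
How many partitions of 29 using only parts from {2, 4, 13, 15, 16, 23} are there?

12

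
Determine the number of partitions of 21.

792

A full systematic count gives 792.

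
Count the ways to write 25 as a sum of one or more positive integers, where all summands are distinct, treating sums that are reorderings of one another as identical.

Enumerating by decreasing first part gives 142 partitions in all.

142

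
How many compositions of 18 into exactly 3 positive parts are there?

A composition of 18 into 3 positive parts is chosen by placing 2 dividers among the 17 gaps between 18 units: C(17,2) = 136.

136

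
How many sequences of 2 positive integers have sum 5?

4

A composition of 5 into 2 positive parts is chosen by placing 1 dividers among the 4 gaps between 5 units: C(4,1) = 4.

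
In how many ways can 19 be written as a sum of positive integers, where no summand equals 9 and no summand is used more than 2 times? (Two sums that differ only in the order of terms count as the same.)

Enumerating by decreasing first part gives 141 partitions in all.

141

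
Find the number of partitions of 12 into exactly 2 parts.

They are:
11+1
10+2
9+3
8+4
7+5
6+6
Counting gives 6.

6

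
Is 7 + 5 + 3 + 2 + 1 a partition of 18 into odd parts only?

No

The parts sum to 18, and the condition 'every summand is odd' is violated.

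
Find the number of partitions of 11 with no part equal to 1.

The partitions of 11 that satisfy the conditions:
11
9+2
8+3
7+4
7+2+2
6+5
6+3+2
5+4+2
5+3+3
5+2+2+2
4+4+3
4+3+2+2
3+3+3+2
3+2+2+2+2

14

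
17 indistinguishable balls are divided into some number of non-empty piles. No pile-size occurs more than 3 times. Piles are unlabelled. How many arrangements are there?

Systematic enumeration (by largest part, then next-largest, …) yields 166.

166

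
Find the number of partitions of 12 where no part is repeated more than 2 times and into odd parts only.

Enumerating:
11, 1
9, 3
7, 5
7, 3, 1, 1
5, 5, 1, 1
5, 3, 3, 1
That's 6 in total.

6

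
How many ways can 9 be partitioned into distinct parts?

Enumerating:
9
8,1
7,2
6,3
6,2,1
5,4
5,3,1
4,3,2

8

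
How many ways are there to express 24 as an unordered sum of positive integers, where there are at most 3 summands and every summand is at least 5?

Enumerating:
24
19,5
18,6
17,7
16,8
15,9
14,10
14,5,5
13,11
13,6,5
12,12
12,7,5
12,6,6
11,8,5
11,7,6
10,9,5
10,8,6
10,7,7
9,9,6
9,8,7
8,8,8

21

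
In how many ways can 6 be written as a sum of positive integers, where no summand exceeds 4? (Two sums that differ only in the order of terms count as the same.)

9

Listing the qualifying partitions of 6:
2, 4
1, 1, 4
3, 3
1, 2, 3
1, 1, 1, 3
2, 2, 2
1, 1, 2, 2
1, 1, 1, 1, 2
1, 1, 1, 1, 1, 1
That's 9 in total.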